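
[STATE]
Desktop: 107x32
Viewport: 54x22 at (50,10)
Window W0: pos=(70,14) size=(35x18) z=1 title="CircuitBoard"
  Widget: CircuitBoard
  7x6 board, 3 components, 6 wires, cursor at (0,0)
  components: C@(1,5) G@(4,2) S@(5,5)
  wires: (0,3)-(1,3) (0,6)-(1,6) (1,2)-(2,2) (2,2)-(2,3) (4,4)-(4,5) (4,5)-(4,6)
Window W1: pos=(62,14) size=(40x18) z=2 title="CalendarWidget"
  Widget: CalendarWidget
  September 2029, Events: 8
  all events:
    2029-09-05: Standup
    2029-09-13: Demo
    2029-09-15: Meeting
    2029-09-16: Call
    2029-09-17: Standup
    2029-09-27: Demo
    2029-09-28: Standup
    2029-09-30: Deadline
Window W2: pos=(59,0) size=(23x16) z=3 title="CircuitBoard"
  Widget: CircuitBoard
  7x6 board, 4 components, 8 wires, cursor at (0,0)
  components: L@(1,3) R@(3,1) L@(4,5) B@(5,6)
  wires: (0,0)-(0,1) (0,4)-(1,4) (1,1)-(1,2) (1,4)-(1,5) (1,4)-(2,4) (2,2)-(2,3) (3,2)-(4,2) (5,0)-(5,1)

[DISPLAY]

         ┃3       R   ·        ┃                      
         ┃            │        ┃                      
         ┃4           ·        ┃                      
         ┃                     ┃                      
         ┃5   · ─ ·            ┃━━━━━━━━━━━━━━━━━━━┓━━
         ┗━━━━━━━━━━━━━━━━━━━━━┛                   ┃  
            ┠──────────────────────────────────────┨──
            ┃            September 2029            ┃  
            ┃Mo Tu We Th Fr Sa Su                  ┃  
            ┃                1  2                  ┃  
            ┃ 3  4  5*  6  7  8  9                 ┃  
            ┃10 11 12 13* 14 15* 16*               ┃  
            ┃17* 18 19 20 21 22 23                 ┃  
            ┃24 25 26 27* 28* 29 30*               ┃  
            ┃                                      ┃  
            ┃                                      ┃  
            ┃                                      ┃  
            ┃                                      ┃  
            ┃                                      ┃  
            ┃                                      ┃  
            ┃                                      ┃  
            ┗━━━━━━━━━━━━━━━━━━━━━━━━━━━━━━━━━━━━━━┛━━


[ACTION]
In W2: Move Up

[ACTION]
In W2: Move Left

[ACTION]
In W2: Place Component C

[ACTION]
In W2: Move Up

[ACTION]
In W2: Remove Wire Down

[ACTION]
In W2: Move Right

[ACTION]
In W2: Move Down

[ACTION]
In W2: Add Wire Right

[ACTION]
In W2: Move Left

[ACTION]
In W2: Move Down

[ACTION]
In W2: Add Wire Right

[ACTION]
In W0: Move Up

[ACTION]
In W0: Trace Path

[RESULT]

         ┃3       R   ·        ┃                      
         ┃            │        ┃                      
         ┃4           ·        ┃                      
         ┃                     ┃                      
         ┃5   · ─ ·            ┃━━━━━━━━━━━━━━━━━━━┓━━
         ┗━━━━━━━━━━━━━━━━━━━━━┛                   ┃  
            ┠──────────────────────────────────────┨──
            ┃            September 2029            ┃  
            ┃Mo Tu We Th Fr Sa Su                  ┃  
            ┃                1  2                  ┃  
            ┃ 3  4  5*  6  7  8  9                 ┃  
            ┃10 11 12 13* 14 15* 16*               ┃  
            ┃17* 18 19 20 21 22 23                 ┃  
            ┃24 25 26 27* 28* 29 30*               ┃  
            ┃                                      ┃  
            ┃                                      ┃  
            ┃                                      ┃  
            ┃                                      ┃  
            ┃                                      ┃  
            ┃                                      ┃ti
            ┃                                      ┃  
            ┗━━━━━━━━━━━━━━━━━━━━━━━━━━━━━━━━━━━━━━┛━━


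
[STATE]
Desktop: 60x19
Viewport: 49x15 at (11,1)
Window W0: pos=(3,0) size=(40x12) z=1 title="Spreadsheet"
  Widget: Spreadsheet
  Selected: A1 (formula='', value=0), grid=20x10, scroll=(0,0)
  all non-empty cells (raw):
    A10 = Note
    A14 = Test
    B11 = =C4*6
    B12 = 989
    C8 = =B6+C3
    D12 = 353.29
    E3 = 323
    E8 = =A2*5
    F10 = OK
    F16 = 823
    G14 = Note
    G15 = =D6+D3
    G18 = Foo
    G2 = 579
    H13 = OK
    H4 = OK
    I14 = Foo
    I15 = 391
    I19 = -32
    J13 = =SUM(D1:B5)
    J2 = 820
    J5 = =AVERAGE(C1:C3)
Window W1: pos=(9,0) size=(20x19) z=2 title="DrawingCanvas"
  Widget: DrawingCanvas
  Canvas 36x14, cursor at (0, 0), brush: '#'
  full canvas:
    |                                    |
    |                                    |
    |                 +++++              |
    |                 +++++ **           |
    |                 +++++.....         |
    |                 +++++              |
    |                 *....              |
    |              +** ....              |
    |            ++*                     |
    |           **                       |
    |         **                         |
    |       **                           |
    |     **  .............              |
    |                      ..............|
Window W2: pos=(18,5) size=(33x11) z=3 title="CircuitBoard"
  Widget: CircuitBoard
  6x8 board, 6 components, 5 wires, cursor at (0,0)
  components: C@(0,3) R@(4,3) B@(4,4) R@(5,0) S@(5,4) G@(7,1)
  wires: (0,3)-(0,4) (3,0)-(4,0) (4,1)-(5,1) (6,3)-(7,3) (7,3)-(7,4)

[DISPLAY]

DrawingCanvas    ┃             ┃                 
─────────────────┨─────────────┨                 
                 ┃             ┃                 
                 ┃      D      ┃                 
       ┏━━━━━━━━━━━━━━━━━━━━━━━━━━━━━━━┓         
       ┃ CircuitBoard                  ┃         
       ┠───────────────────────────────┨         
       ┃   0 1 2 3 4 5                 ┃         
       ┃0  [.]          C ─ ·          ┃         
       ┃                               ┃         
       ┃1                              ┃         
       ┃                               ┃         
       ┃2                              ┃         
      *┃                               ┃         
    ** ┗━━━━━━━━━━━━━━━━━━━━━━━━━━━━━━━┛         


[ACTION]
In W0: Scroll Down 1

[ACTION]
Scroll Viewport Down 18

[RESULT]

                 ┃      D      ┃                 
       ┏━━━━━━━━━━━━━━━━━━━━━━━━━━━━━━━┓         
       ┃ CircuitBoard                  ┃         
       ┠───────────────────────────────┨         
       ┃   0 1 2 3 4 5                 ┃         
       ┃0  [.]          C ─ ·          ┃         
       ┃                               ┃         
       ┃1                              ┃         
       ┃                               ┃         
       ┃2                              ┃         
      *┃                               ┃         
    ** ┗━━━━━━━━━━━━━━━━━━━━━━━━━━━━━━━┛         
                 ┃                               
                 ┃                               
━━━━━━━━━━━━━━━━━┛                               


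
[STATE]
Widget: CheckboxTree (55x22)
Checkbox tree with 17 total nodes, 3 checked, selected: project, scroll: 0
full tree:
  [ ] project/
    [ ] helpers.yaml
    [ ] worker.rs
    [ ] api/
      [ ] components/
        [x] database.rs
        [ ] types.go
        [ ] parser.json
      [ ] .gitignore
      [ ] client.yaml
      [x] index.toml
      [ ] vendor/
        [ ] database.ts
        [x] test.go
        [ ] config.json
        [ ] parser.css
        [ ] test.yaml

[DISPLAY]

>[-] project/                                          
   [ ] helpers.yaml                                    
   [ ] worker.rs                                       
   [-] api/                                            
     [-] components/                                   
       [x] database.rs                                 
       [ ] types.go                                    
       [ ] parser.json                                 
     [ ] .gitignore                                    
     [ ] client.yaml                                   
     [x] index.toml                                    
     [-] vendor/                                       
       [ ] database.ts                                 
       [x] test.go                                     
       [ ] config.json                                 
       [ ] parser.css                                  
       [ ] test.yaml                                   
                                                       
                                                       
                                                       
                                                       
                                                       


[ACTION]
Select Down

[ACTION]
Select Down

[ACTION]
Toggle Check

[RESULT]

 [-] project/                                          
   [ ] helpers.yaml                                    
>  [x] worker.rs                                       
   [-] api/                                            
     [-] components/                                   
       [x] database.rs                                 
       [ ] types.go                                    
       [ ] parser.json                                 
     [ ] .gitignore                                    
     [ ] client.yaml                                   
     [x] index.toml                                    
     [-] vendor/                                       
       [ ] database.ts                                 
       [x] test.go                                     
       [ ] config.json                                 
       [ ] parser.css                                  
       [ ] test.yaml                                   
                                                       
                                                       
                                                       
                                                       
                                                       


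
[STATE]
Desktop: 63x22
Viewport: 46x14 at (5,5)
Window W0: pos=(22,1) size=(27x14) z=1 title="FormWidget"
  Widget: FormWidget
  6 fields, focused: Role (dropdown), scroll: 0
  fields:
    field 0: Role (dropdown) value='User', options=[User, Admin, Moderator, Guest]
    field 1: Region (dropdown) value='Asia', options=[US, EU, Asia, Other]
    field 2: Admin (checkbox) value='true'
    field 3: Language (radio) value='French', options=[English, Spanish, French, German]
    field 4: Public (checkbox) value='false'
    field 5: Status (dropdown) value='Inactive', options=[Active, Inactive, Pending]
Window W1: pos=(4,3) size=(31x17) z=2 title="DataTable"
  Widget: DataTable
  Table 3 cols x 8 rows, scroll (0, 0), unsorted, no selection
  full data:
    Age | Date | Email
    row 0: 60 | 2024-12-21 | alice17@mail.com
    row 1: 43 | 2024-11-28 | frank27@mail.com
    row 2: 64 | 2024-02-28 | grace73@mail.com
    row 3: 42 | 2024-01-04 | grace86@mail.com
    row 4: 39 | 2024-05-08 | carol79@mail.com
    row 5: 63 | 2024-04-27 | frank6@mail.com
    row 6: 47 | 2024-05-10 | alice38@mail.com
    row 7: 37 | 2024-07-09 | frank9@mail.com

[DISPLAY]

─────────────────────────────┨  [Asia    ▼]┃  
Age│Date      │Email         ┃  [x]        ┃  
───┼──────────┼──────────────┃  ( ) English┃  
60 │2024-12-21│alice17@mail.c┃  [ ]        ┃  
43 │2024-11-28│frank27@mail.c┃  [Inactive▼]┃  
64 │2024-02-28│grace73@mail.c┃             ┃  
42 │2024-01-04│grace86@mail.c┃             ┃  
39 │2024-05-08│carol79@mail.c┃             ┃  
63 │2024-04-27│frank6@mail.co┃             ┃  
47 │2024-05-10│alice38@mail.c┃━━━━━━━━━━━━━┛  
37 │2024-07-09│frank9@mail.co┃                
                             ┃                
                             ┃                
                             ┃                


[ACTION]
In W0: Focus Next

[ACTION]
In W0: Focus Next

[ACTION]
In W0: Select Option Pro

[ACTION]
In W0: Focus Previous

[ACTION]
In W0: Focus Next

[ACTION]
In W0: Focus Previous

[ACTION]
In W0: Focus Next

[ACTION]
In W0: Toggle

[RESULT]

─────────────────────────────┨  [Asia    ▼]┃  
Age│Date      │Email         ┃  [ ]        ┃  
───┼──────────┼──────────────┃  ( ) English┃  
60 │2024-12-21│alice17@mail.c┃  [ ]        ┃  
43 │2024-11-28│frank27@mail.c┃  [Inactive▼]┃  
64 │2024-02-28│grace73@mail.c┃             ┃  
42 │2024-01-04│grace86@mail.c┃             ┃  
39 │2024-05-08│carol79@mail.c┃             ┃  
63 │2024-04-27│frank6@mail.co┃             ┃  
47 │2024-05-10│alice38@mail.c┃━━━━━━━━━━━━━┛  
37 │2024-07-09│frank9@mail.co┃                
                             ┃                
                             ┃                
                             ┃                


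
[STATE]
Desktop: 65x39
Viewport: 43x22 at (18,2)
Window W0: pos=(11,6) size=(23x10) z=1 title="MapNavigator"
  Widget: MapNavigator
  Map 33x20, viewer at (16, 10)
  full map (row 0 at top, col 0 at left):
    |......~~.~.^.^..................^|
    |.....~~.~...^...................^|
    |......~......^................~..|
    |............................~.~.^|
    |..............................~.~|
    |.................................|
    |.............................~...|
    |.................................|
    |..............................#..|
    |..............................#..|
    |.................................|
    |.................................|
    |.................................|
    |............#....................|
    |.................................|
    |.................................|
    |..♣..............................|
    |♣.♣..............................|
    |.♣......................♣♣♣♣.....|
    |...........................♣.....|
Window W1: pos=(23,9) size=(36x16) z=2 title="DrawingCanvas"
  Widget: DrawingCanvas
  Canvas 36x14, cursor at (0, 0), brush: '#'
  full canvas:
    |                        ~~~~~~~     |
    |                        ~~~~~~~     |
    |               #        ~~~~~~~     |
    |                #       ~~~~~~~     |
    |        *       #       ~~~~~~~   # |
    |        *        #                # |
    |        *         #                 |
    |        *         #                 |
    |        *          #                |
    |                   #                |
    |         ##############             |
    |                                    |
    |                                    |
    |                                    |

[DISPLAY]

                                           
                                           
                                           
                                           
━━━━━━━━━━━━━━━┓                           
vigator        ┃                           
───────────────┨                           
.....┏━━━━━━━━━━━━━━━━━━━━━━━━━━━━━━━━━━┓  
.....┃ DrawingCanvas                    ┃  
.....┠──────────────────────────────────┨  
....@┃+                       ~~~~~~~   ┃  
.....┃                        ~~~~~~~   ┃  
.....┃               #        ~~~~~~~   ┃  
━━━━━┃                #       ~~~~~~~   ┃  
     ┃        *       #       ~~~~~~~   ┃  
     ┃        *        #                ┃  
     ┃        *         #               ┃  
     ┃        *         #               ┃  
     ┃        *          #              ┃  
     ┃                   #              ┃  
     ┃         ##############           ┃  
     ┃                                  ┃  


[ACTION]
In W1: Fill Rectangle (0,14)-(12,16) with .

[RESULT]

                                           
                                           
                                           
                                           
━━━━━━━━━━━━━━━┓                           
vigator        ┃                           
───────────────┨                           
.....┏━━━━━━━━━━━━━━━━━━━━━━━━━━━━━━━━━━┓  
.....┃ DrawingCanvas                    ┃  
.....┠──────────────────────────────────┨  
....@┃+             ...       ~~~~~~~   ┃  
.....┃              ...       ~~~~~~~   ┃  
.....┃              ...       ~~~~~~~   ┃  
━━━━━┃              ...       ~~~~~~~   ┃  
     ┃        *     ...       ~~~~~~~   ┃  
     ┃        *     ...#                ┃  
     ┃        *     ... #               ┃  
     ┃        *     ... #               ┃  
     ┃        *     ...  #              ┃  
     ┃              ...  #              ┃  
     ┃         #####...######           ┃  
     ┃              ...                 ┃  


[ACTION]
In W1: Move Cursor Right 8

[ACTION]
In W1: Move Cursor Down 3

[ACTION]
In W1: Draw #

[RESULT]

                                           
                                           
                                           
                                           
━━━━━━━━━━━━━━━┓                           
vigator        ┃                           
───────────────┨                           
.....┏━━━━━━━━━━━━━━━━━━━━━━━━━━━━━━━━━━┓  
.....┃ DrawingCanvas                    ┃  
.....┠──────────────────────────────────┨  
....@┃              ...       ~~~~~~~   ┃  
.....┃              ...       ~~~~~~~   ┃  
.....┃              ...       ~~~~~~~   ┃  
━━━━━┃        #     ...       ~~~~~~~   ┃  
     ┃        *     ...       ~~~~~~~   ┃  
     ┃        *     ...#                ┃  
     ┃        *     ... #               ┃  
     ┃        *     ... #               ┃  
     ┃        *     ...  #              ┃  
     ┃              ...  #              ┃  
     ┃         #####...######           ┃  
     ┃              ...                 ┃  


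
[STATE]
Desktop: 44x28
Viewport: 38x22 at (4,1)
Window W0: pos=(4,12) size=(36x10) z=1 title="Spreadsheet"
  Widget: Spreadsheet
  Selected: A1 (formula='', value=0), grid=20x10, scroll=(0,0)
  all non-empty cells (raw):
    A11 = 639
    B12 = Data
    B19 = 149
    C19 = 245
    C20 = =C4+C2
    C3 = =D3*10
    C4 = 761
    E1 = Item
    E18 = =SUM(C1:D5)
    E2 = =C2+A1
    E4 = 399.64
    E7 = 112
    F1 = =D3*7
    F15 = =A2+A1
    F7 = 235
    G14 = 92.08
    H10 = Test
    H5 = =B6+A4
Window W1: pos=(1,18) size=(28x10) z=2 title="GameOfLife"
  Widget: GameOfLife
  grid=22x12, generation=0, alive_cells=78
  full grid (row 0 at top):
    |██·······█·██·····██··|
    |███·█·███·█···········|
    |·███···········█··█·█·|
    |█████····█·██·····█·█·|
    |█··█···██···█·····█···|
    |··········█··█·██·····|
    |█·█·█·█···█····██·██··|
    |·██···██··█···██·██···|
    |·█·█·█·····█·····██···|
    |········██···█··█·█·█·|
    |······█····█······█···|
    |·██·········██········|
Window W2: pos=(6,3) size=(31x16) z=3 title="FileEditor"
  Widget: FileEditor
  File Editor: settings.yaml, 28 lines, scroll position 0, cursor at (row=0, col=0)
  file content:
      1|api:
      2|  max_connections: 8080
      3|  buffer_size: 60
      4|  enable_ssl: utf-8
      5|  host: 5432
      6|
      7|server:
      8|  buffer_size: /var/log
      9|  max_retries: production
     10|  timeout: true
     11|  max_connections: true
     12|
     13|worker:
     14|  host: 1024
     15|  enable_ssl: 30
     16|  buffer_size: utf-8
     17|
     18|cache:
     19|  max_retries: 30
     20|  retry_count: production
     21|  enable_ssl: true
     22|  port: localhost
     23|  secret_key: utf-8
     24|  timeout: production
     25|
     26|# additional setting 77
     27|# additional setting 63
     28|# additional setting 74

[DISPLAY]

                                      
                                      
  ┏━━━━━━━━━━━━━━━━━━━━━━━━━━━━━┓     
  ┃ FileEditor                  ┃     
  ┠─────────────────────────────┨     
  ┃█pi:                        ▲┃     
  ┃  max_connections: 8080     █┃     
  ┃  buffer_size: 60           ░┃     
  ┃  enable_ssl: utf-8         ░┃     
  ┃  host: 5432                ░┃     
  ┃                            ░┃     
┏━┃server:                     ░┃━━┓  
┃ ┃  buffer_size: /var/log     ░┃  ┃  
┠─┃  max_retries: production   ░┃──┨  
┃A┃  timeout: true             ░┃  ┃  
┃ ┃  max_connections: true     ░┃  ┃  
┃-┃                            ▼┃--┃  
━━┗━━━━━━━━━━━━━━━━━━━━━━━━━━━━━┛  ┃  
ameOfLife               ┃   0      ┃  
────────────────────────┨   0      ┃  
n: 0                    ┃━━━━━━━━━━┛  
███····█·██·····█·█·    ┃             


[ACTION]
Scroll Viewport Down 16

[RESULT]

  ┃█pi:                        ▲┃     
  ┃  max_connections: 8080     █┃     
  ┃  buffer_size: 60           ░┃     
  ┃  enable_ssl: utf-8         ░┃     
  ┃  host: 5432                ░┃     
  ┃                            ░┃     
┏━┃server:                     ░┃━━┓  
┃ ┃  buffer_size: /var/log     ░┃  ┃  
┠─┃  max_retries: production   ░┃──┨  
┃A┃  timeout: true             ░┃  ┃  
┃ ┃  max_connections: true     ░┃  ┃  
┃-┃                            ▼┃--┃  
━━┗━━━━━━━━━━━━━━━━━━━━━━━━━━━━━┛  ┃  
ameOfLife               ┃   0      ┃  
────────────────────────┨   0      ┃  
n: 0                    ┃━━━━━━━━━━┛  
███····█·██·····█·█·    ┃             
·█···██···█·····█···    ┃             
········█··█·██·····    ┃             
█·█·█···█····██·██··    ┃             
█···██··█···██·██···    ┃             
━━━━━━━━━━━━━━━━━━━━━━━━┛             


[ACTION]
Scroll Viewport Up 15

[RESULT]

                                      
                                      
                                      
  ┏━━━━━━━━━━━━━━━━━━━━━━━━━━━━━┓     
  ┃ FileEditor                  ┃     
  ┠─────────────────────────────┨     
  ┃█pi:                        ▲┃     
  ┃  max_connections: 8080     █┃     
  ┃  buffer_size: 60           ░┃     
  ┃  enable_ssl: utf-8         ░┃     
  ┃  host: 5432                ░┃     
  ┃                            ░┃     
┏━┃server:                     ░┃━━┓  
┃ ┃  buffer_size: /var/log     ░┃  ┃  
┠─┃  max_retries: production   ░┃──┨  
┃A┃  timeout: true             ░┃  ┃  
┃ ┃  max_connections: true     ░┃  ┃  
┃-┃                            ▼┃--┃  
━━┗━━━━━━━━━━━━━━━━━━━━━━━━━━━━━┛  ┃  
ameOfLife               ┃   0      ┃  
────────────────────────┨   0      ┃  
n: 0                    ┃━━━━━━━━━━┛  


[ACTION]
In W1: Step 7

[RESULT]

                                      
                                      
                                      
  ┏━━━━━━━━━━━━━━━━━━━━━━━━━━━━━┓     
  ┃ FileEditor                  ┃     
  ┠─────────────────────────────┨     
  ┃█pi:                        ▲┃     
  ┃  max_connections: 8080     █┃     
  ┃  buffer_size: 60           ░┃     
  ┃  enable_ssl: utf-8         ░┃     
  ┃  host: 5432                ░┃     
  ┃                            ░┃     
┏━┃server:                     ░┃━━┓  
┃ ┃  buffer_size: /var/log     ░┃  ┃  
┠─┃  max_retries: production   ░┃──┨  
┃A┃  timeout: true             ░┃  ┃  
┃ ┃  max_connections: true     ░┃  ┃  
┃-┃                            ▼┃--┃  
━━┗━━━━━━━━━━━━━━━━━━━━━━━━━━━━━┛  ┃  
ameOfLife               ┃   0      ┃  
────────────────────────┨   0      ┃  
n: 7                    ┃━━━━━━━━━━┛  


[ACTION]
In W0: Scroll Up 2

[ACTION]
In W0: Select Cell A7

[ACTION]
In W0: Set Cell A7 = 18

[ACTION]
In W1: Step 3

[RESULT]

                                      
                                      
                                      
  ┏━━━━━━━━━━━━━━━━━━━━━━━━━━━━━┓     
  ┃ FileEditor                  ┃     
  ┠─────────────────────────────┨     
  ┃█pi:                        ▲┃     
  ┃  max_connections: 8080     █┃     
  ┃  buffer_size: 60           ░┃     
  ┃  enable_ssl: utf-8         ░┃     
  ┃  host: 5432                ░┃     
  ┃                            ░┃     
┏━┃server:                     ░┃━━┓  
┃ ┃  buffer_size: /var/log     ░┃  ┃  
┠─┃  max_retries: production   ░┃──┨  
┃A┃  timeout: true             ░┃  ┃  
┃ ┃  max_connections: true     ░┃  ┃  
┃-┃                            ▼┃--┃  
━━┗━━━━━━━━━━━━━━━━━━━━━━━━━━━━━┛  ┃  
ameOfLife               ┃   0      ┃  
────────────────────────┨   0      ┃  
n: 10                   ┃━━━━━━━━━━┛  


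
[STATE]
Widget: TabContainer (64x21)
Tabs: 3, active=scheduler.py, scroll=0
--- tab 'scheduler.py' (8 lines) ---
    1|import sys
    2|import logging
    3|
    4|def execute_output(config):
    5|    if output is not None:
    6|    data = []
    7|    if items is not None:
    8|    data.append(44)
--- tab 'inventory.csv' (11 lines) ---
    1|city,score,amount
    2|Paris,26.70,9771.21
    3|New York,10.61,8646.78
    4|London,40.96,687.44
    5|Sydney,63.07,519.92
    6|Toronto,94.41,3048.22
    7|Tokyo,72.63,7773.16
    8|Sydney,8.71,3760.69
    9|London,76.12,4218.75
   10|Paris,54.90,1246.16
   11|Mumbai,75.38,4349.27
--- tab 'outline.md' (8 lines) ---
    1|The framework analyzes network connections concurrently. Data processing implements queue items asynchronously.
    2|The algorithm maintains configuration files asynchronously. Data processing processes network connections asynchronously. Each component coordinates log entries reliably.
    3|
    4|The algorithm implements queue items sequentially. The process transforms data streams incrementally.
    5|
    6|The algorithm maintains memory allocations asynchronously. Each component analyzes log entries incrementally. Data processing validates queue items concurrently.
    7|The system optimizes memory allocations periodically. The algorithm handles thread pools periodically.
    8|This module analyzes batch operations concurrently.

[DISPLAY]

[scheduler.py]│ inventory.csv │ outline.md                      
────────────────────────────────────────────────────────────────
import sys                                                      
import logging                                                  
                                                                
def execute_output(config):                                     
    if output is not None:                                      
    data = []                                                   
    if items is not None:                                       
    data.append(44)                                             
                                                                
                                                                
                                                                
                                                                
                                                                
                                                                
                                                                
                                                                
                                                                
                                                                
                                                                


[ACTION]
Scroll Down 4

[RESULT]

[scheduler.py]│ inventory.csv │ outline.md                      
────────────────────────────────────────────────────────────────
    if output is not None:                                      
    data = []                                                   
    if items is not None:                                       
    data.append(44)                                             
                                                                
                                                                
                                                                
                                                                
                                                                
                                                                
                                                                
                                                                
                                                                
                                                                
                                                                
                                                                
                                                                
                                                                
                                                                


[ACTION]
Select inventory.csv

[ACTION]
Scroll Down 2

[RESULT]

 scheduler.py │[inventory.csv]│ outline.md                      
────────────────────────────────────────────────────────────────
New York,10.61,8646.78                                          
London,40.96,687.44                                             
Sydney,63.07,519.92                                             
Toronto,94.41,3048.22                                           
Tokyo,72.63,7773.16                                             
Sydney,8.71,3760.69                                             
London,76.12,4218.75                                            
Paris,54.90,1246.16                                             
Mumbai,75.38,4349.27                                            
                                                                
                                                                
                                                                
                                                                
                                                                
                                                                
                                                                
                                                                
                                                                
                                                                


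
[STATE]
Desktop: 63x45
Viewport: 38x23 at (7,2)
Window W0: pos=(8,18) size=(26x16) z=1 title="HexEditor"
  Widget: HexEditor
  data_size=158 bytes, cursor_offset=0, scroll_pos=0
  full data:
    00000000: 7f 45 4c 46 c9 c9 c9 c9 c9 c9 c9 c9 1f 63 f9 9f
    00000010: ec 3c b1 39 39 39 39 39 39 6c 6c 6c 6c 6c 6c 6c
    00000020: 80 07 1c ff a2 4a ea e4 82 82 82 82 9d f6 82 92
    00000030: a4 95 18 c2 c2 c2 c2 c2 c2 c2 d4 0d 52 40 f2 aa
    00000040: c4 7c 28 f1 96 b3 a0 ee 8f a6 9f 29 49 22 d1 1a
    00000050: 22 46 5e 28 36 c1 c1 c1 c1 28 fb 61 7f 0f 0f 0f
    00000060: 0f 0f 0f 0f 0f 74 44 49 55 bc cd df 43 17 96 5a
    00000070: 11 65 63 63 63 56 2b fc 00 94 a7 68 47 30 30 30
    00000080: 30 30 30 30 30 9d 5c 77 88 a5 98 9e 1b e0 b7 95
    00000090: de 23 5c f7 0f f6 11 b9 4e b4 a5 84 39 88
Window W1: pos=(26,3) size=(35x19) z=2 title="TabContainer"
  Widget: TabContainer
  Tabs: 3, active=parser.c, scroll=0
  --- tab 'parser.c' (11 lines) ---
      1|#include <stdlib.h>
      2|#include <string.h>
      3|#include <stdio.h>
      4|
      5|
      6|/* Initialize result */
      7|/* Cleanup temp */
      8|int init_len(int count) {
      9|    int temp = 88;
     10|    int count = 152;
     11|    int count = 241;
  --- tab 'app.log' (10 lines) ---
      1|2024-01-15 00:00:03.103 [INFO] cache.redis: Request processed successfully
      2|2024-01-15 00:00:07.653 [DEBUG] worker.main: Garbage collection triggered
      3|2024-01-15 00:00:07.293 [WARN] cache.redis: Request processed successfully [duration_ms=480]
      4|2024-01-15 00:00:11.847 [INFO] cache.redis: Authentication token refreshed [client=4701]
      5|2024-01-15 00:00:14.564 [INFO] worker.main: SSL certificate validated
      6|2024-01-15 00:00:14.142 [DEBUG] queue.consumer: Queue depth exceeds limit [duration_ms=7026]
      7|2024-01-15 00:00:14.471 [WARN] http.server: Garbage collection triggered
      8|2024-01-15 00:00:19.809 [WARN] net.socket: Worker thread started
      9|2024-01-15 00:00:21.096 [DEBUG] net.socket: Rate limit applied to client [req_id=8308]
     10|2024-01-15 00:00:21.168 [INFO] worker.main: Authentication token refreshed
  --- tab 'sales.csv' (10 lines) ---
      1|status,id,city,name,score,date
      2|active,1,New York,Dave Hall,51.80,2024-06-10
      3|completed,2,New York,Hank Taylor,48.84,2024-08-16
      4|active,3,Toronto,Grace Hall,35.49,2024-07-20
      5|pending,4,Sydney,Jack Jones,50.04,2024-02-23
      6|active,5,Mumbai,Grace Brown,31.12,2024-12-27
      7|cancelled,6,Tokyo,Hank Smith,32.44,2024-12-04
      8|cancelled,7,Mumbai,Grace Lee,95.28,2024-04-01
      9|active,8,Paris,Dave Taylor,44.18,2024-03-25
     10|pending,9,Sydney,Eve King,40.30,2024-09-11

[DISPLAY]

                                      
                   ┏━━━━━━━━━━━━━━━━━━
                   ┃ TabContainer     
                   ┠──────────────────
                   ┃[parser.c]│ app.lo
                   ┃──────────────────
                   ┃#include <stdlib.h
                   ┃#include <string.h
                   ┃#include <stdio.h>
                   ┃                  
                   ┃                  
                   ┃/* Initialize resu
                   ┃/* Cleanup temp */
                   ┃int init_len(int c
                   ┃    int temp = 88;
                   ┃    int count = 15
 ┏━━━━━━━━━━━━━━━━━┃    int count = 24
 ┃ HexEditor       ┃                  
 ┠─────────────────┃                  
 ┃00000000  7F 45 4┗━━━━━━━━━━━━━━━━━━
 ┃00000010  ec 3c b1 39 39┃           
 ┃00000020  80 07 1c ff a2┃           
 ┃00000030  a4 95 18 c2 c2┃           


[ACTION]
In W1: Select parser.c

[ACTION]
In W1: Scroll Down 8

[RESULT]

                                      
                   ┏━━━━━━━━━━━━━━━━━━
                   ┃ TabContainer     
                   ┠──────────────────
                   ┃[parser.c]│ app.lo
                   ┃──────────────────
                   ┃    int temp = 88;
                   ┃    int count = 15
                   ┃    int count = 24
                   ┃                  
                   ┃                  
                   ┃                  
                   ┃                  
                   ┃                  
                   ┃                  
                   ┃                  
 ┏━━━━━━━━━━━━━━━━━┃                  
 ┃ HexEditor       ┃                  
 ┠─────────────────┃                  
 ┃00000000  7F 45 4┗━━━━━━━━━━━━━━━━━━
 ┃00000010  ec 3c b1 39 39┃           
 ┃00000020  80 07 1c ff a2┃           
 ┃00000030  a4 95 18 c2 c2┃           


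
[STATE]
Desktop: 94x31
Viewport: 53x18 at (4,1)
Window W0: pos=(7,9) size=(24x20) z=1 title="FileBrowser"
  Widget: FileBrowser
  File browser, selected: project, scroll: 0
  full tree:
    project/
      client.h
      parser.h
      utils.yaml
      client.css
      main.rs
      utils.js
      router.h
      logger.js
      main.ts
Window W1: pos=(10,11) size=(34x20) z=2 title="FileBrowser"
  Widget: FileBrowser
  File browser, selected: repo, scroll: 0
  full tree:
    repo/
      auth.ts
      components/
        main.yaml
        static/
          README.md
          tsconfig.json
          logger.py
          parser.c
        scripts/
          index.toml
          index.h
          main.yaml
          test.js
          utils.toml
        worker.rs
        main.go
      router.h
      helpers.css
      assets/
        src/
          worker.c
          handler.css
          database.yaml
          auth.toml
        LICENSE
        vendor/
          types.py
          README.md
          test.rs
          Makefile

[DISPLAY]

                                                     
                                                     
                                                     
                                                     
                                                     
                                                     
                                                     
                                                     
   ┏━━━━━━━━━━━━━━━━━━━━━━┓                          
   ┃ FileBrowser          ┃                          
   ┠──┏━━━━━━━━━━━━━━━━━━━━━━━━━━━━━━━━┓             
   ┃> ┃ FileBrowser                    ┃             
   ┃  ┠────────────────────────────────┨             
   ┃  ┃> [-] repo/                     ┃             
   ┃  ┃    auth.ts                     ┃             
   ┃  ┃    [+] components/             ┃             
   ┃  ┃    router.h                    ┃             
   ┃  ┃    helpers.css                 ┃             


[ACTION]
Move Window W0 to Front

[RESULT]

                                                     
                                                     
                                                     
                                                     
                                                     
                                                     
                                                     
                                                     
   ┏━━━━━━━━━━━━━━━━━━━━━━┓                          
   ┃ FileBrowser          ┃                          
   ┠──────────────────────┨━━━━━━━━━━━━┓             
   ┃> [-] project/        ┃            ┃             
   ┃    client.h          ┃────────────┨             
   ┃    parser.h          ┃            ┃             
   ┃    utils.yaml        ┃            ┃             
   ┃    client.css        ┃            ┃             
   ┃    main.rs           ┃            ┃             
   ┃    utils.js          ┃            ┃             


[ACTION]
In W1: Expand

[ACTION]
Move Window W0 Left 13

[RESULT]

                                                     
                                                     
                                                     
                                                     
                                                     
                                                     
                                                     
                                                     
━━━━━━━━━━━━━━━━━━━┓                                 
leBrowser          ┃                                 
───────────────────┨━━━━━━━━━━━━━━━━━━━┓             
-] project/        ┃                   ┃             
 client.h          ┃───────────────────┨             
 parser.h          ┃                   ┃             
 utils.yaml        ┃                   ┃             
 client.css        ┃nents/             ┃             
 main.rs           ┃                   ┃             
 utils.js          ┃ss                 ┃             
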